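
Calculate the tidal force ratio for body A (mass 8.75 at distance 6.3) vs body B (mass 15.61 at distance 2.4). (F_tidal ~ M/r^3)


Ratio = (M1/r1^3) / (M2/r2^3) = (8.75/6.3^3) / (15.61/2.4^3) = 0.031

0.031


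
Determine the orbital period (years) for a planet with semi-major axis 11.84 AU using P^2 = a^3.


P = a^(3/2) = 11.84^1.5 = 40.7406

40.7406 years


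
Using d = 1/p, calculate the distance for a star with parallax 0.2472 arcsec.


d = 1/p = 1/0.2472 = 4.0453

4.0453 pc


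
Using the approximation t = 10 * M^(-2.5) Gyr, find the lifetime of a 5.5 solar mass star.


t = 10 * M^(-2.5) = 10 * 5.5^(-2.5) = 0.141

0.141 Gyr


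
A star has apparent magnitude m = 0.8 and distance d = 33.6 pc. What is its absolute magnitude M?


M = m - 5*log10(d) + 5 = 0.8 - 5*log10(33.6) + 5 = -1.8317

-1.8317


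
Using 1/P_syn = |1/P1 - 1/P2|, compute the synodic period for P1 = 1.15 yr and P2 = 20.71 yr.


1/P_syn = |1/P1 - 1/P2| = |1/1.15 - 1/20.71| => P_syn = 1.2176

1.2176 years


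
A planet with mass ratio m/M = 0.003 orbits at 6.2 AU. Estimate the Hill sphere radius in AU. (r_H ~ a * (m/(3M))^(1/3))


r_H = a * (m/3M)^(1/3) = 6.2 * (0.003/3)^(1/3) = 0.62

0.62 AU


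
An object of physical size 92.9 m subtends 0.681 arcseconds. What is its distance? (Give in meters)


D = size / theta_rad, theta_rad = 0.681 * pi/(180*3600) = 3.302e-06, D = 2.814e+07

2.814e+07 m


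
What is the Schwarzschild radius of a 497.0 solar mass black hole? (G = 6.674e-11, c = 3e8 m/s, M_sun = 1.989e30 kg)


M = 497.0 * 1.989e30 kg = 9.88533e+32 kg. rs = 2GM/c^2 = 2 * 6.674e-11 * 9.88533e+32 / (3e8)^2 = 1.466e+06

1.466e+06 m


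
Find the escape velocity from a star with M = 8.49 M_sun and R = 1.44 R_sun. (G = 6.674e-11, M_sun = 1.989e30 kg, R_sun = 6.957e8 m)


M = 8.49 * 1.989e30 kg = 1.688661e+31 kg; R = 1.44 * 6.957e8 m = 1.001808e+09 m. v_esc = sqrt(2GM/R) = sqrt(2 * 6.674e-11 * 1.688661e+31 / 1.001808e+09) = 1.500e+06

1.500e+06 m/s


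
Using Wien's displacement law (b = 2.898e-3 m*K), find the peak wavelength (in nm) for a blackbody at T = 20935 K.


lam_max = b / T = 2.898e-3 / 20935 = 1.384e-07 m = 138.4285 nm

138.4285 nm


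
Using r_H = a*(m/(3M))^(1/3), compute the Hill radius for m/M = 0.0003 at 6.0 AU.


r_H = a * (m/3M)^(1/3) = 6.0 * (0.0003/3)^(1/3) = 0.2785

0.2785 AU


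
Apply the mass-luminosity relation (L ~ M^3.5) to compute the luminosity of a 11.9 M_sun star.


L/L_sun = (M/M_sun)^3.5 = 11.9^3.5 = 5813.188

5813.188 L_sun


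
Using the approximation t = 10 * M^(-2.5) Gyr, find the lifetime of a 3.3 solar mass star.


t = 10 * M^(-2.5) = 10 * 3.3^(-2.5) = 0.5055

0.5055 Gyr


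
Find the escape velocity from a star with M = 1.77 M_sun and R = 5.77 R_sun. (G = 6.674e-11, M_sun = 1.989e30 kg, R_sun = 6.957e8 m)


M = 1.77 * 1.989e30 kg = 3.52053e+30 kg; R = 5.77 * 6.957e8 m = 4.014189e+09 m. v_esc = sqrt(2GM/R) = sqrt(2 * 6.674e-11 * 3.52053e+30 / 4.014189e+09) = 342147.3774

342147.3774 m/s


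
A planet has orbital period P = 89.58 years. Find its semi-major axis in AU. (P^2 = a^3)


a = P^(2/3) = 89.58^(2/3) = 20.0205

20.0205 AU


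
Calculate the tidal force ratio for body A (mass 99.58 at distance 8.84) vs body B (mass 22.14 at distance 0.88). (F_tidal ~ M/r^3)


Ratio = (M1/r1^3) / (M2/r2^3) = (99.58/8.84^3) / (22.14/0.88^3) = 0.0044

0.0044


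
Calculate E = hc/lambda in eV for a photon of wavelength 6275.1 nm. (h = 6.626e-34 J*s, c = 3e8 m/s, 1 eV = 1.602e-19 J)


E = hc/lambda = 6.626e-34 * 3e8 / 6.275e-06 = 3.168e-20 J = 0.1977 eV

0.1977 eV


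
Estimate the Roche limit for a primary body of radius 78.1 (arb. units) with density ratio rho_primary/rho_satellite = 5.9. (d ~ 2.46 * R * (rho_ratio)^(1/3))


d_Roche = 2.46 * 78.1 * 5.9^(1/3) = 347.1657

347.1657


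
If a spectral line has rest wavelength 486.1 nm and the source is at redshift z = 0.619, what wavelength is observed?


lam_obs = lam_emit * (1 + z) = 486.1 * (1 + 0.619) = 786.9959

786.9959 nm


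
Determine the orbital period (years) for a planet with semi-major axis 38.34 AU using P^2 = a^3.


P = a^(3/2) = 38.34^1.5 = 237.3986

237.3986 years


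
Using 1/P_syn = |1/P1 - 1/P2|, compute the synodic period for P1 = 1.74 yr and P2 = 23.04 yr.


1/P_syn = |1/P1 - 1/P2| = |1/1.74 - 1/23.04| => P_syn = 1.8821

1.8821 years


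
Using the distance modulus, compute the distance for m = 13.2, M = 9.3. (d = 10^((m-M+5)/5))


d = 10^((m - M + 5)/5) = 10^((13.2 - 9.3 + 5)/5) = 60.256

60.256 pc


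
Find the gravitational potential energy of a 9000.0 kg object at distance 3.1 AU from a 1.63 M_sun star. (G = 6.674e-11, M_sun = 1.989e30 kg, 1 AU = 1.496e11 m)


M = 1.63 * 1.989e30 kg = 3.24207e+30 kg; r = 3.1 AU * 1.496e11 m/AU = 4.6376e+11 m. U = -GM*m/r = -(6.674e-11 * 3.24207e+30 * 9000.0) / 4.6376e+11 = -4.199e+12

-4.199e+12 J


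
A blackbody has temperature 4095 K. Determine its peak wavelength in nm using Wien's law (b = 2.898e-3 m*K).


lam_max = b / T = 2.898e-3 / 4095 = 7.077e-07 m = 707.6923 nm

707.6923 nm


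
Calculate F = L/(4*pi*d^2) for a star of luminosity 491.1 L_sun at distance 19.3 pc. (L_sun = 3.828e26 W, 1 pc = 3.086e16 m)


F = L / (4*pi*d^2) = 1.880e+29 / (4*pi*(5.956e+17)^2) = 4.217e-08

4.217e-08 W/m^2


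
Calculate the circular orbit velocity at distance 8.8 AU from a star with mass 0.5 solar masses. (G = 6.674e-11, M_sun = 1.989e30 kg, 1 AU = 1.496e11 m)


v = sqrt(GM/r) = sqrt(6.674e-11 * 9.945e+29 / 1.316e+12) = 7100.4907

7100.4907 m/s


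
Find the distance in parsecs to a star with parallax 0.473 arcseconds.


d = 1/p = 1/0.473 = 2.1142

2.1142 pc


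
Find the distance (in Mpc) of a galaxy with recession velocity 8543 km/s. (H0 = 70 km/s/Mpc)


d = v / H0 = 8543 / 70 = 122.0429

122.0429 Mpc


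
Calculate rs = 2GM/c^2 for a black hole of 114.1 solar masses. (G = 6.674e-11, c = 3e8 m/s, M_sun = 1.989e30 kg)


M = 114.1 * 1.989e30 kg = 2.269449e+32 kg. rs = 2GM/c^2 = 2 * 6.674e-11 * 2.269449e+32 / (3e8)^2 = 336584.5028

336584.5028 m


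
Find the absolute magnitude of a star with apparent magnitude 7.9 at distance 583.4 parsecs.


M = m - 5*log10(d) + 5 = 7.9 - 5*log10(583.4) + 5 = -0.9298

-0.9298


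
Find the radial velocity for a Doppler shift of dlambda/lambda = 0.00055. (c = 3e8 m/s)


v = (dlambda/lambda) * c = 0.00055 * 3e8 = 165000.0

165000.0 m/s


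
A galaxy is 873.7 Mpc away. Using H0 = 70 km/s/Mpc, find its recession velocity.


v = H0 * d = 70 * 873.7 = 61159.0

61159.0 km/s


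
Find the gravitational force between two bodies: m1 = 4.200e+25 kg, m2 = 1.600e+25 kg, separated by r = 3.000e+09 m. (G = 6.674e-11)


F = G*m1*m2/r^2 = 6.674e-11 * 4.200e+25 * 1.600e+25 / (3.000e+09)^2 = 6.674e-11 * 6.720e+50 / 9.000e+18 = 4.983e+21

4.983e+21 N


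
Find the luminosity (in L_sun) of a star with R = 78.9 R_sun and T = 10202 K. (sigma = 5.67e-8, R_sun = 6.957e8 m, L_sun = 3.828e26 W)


R = 78.9 * 6.957e8 m = 5.489073e+10 m. L = 4*pi*R^2*sigma*T^4 = 4*pi*(5.489073e+10)^2 * 5.67e-8 * 10202^4 = 2.325584975e+31 W. L/L_sun = 2.325584975e+31 / 3.828e26 = 60751.9586

60751.9586 L_sun


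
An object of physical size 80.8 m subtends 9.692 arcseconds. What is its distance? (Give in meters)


D = size / theta_rad, theta_rad = 9.692 * pi/(180*3600) = 4.699e-05, D = 1.720e+06

1.720e+06 m


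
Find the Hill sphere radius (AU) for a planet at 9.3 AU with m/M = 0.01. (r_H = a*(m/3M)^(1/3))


r_H = a * (m/3M)^(1/3) = 9.3 * (0.01/3)^(1/3) = 1.3892

1.3892 AU


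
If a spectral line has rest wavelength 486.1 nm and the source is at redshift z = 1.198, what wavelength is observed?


lam_obs = lam_emit * (1 + z) = 486.1 * (1 + 1.198) = 1068.4478

1068.4478 nm


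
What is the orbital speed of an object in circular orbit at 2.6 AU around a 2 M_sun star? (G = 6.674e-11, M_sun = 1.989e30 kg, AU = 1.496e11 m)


v = sqrt(GM/r) = sqrt(6.674e-11 * 3.978e+30 / 3.890e+11) = 26126.0059

26126.0059 m/s


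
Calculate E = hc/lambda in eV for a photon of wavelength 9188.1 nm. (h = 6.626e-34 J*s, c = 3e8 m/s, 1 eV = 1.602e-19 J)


E = hc/lambda = 6.626e-34 * 3e8 / 9.188e-06 = 2.163e-20 J = 0.135 eV

0.135 eV


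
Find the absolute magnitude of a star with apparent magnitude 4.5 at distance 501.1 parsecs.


M = m - 5*log10(d) + 5 = 4.5 - 5*log10(501.1) + 5 = -3.9996

-3.9996


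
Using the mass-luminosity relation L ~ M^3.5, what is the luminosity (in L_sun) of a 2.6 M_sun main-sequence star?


L/L_sun = (M/M_sun)^3.5 = 2.6^3.5 = 28.3404

28.3404 L_sun


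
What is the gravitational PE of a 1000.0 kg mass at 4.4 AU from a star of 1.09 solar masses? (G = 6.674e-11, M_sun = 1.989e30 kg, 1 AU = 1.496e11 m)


M = 1.09 * 1.989e30 kg = 2.16801e+30 kg; r = 4.4 AU * 1.496e11 m/AU = 6.5824e+11 m. U = -GM*m/r = -(6.674e-11 * 2.16801e+30 * 1000.0) / 6.5824e+11 = -2.198e+11

-2.198e+11 J


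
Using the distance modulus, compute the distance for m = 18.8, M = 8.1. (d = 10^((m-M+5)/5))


d = 10^((m - M + 5)/5) = 10^((18.8 - 8.1 + 5)/5) = 1380.3843

1380.3843 pc


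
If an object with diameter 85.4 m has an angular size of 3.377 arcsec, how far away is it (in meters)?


D = size / theta_rad, theta_rad = 3.377 * pi/(180*3600) = 1.637e-05, D = 5.216e+06

5.216e+06 m


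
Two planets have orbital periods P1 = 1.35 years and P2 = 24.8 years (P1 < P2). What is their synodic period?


1/P_syn = |1/P1 - 1/P2| = |1/1.35 - 1/24.8| => P_syn = 1.4277

1.4277 years


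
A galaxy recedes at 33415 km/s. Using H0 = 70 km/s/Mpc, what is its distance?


d = v / H0 = 33415 / 70 = 477.3571

477.3571 Mpc


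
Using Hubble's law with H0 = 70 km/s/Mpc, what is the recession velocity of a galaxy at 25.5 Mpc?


v = H0 * d = 70 * 25.5 = 1785.0

1785.0 km/s


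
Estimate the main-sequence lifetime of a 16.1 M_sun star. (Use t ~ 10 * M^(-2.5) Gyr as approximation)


t = 10 * M^(-2.5) = 10 * 16.1^(-2.5) = 0.0096

0.0096 Gyr


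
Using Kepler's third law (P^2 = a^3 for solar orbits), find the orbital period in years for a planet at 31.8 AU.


P = a^(3/2) = 31.8^1.5 = 179.3249

179.3249 years


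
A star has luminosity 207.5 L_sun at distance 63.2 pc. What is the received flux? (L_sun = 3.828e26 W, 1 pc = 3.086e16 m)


F = L / (4*pi*d^2) = 7.943e+28 / (4*pi*(1.950e+18)^2) = 1.662e-09

1.662e-09 W/m^2


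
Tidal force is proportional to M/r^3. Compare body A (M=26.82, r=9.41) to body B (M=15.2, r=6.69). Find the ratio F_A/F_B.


Ratio = (M1/r1^3) / (M2/r2^3) = (26.82/9.41^3) / (15.2/6.69^3) = 0.6341

0.6341


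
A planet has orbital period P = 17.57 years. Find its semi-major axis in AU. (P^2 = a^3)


a = P^(2/3) = 17.57^(2/3) = 6.7585

6.7585 AU


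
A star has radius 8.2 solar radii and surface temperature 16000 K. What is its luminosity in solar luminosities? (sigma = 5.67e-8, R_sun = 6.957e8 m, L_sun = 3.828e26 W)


R = 8.2 * 6.957e8 m = 5.70474e+09 m. L = 4*pi*R^2*sigma*T^4 = 4*pi*(5.70474e+09)^2 * 5.67e-8 * 16000^4 = 1.519653466e+30 W. L/L_sun = 1.519653466e+30 / 3.828e26 = 3969.8366

3969.8366 L_sun


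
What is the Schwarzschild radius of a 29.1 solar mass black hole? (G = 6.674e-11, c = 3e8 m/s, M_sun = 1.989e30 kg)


M = 29.1 * 1.989e30 kg = 5.78799e+31 kg. rs = 2GM/c^2 = 2 * 6.674e-11 * 5.78799e+31 / (3e8)^2 = 85842.3228

85842.3228 m


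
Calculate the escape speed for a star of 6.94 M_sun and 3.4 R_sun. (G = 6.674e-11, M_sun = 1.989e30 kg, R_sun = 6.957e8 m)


M = 6.94 * 1.989e30 kg = 1.380366e+31 kg; R = 3.4 * 6.957e8 m = 2.36538e+09 m. v_esc = sqrt(2GM/R) = sqrt(2 * 6.674e-11 * 1.380366e+31 / 2.36538e+09) = 882581.3897

882581.3897 m/s


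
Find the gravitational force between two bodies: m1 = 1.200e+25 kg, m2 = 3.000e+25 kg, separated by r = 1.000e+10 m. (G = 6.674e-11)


F = G*m1*m2/r^2 = 6.674e-11 * 1.200e+25 * 3.000e+25 / (1.000e+10)^2 = 6.674e-11 * 3.600e+50 / 1.000e+20 = 2.403e+20

2.403e+20 N


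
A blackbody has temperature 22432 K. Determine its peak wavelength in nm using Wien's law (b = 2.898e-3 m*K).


lam_max = b / T = 2.898e-3 / 22432 = 1.292e-07 m = 129.1904 nm

129.1904 nm


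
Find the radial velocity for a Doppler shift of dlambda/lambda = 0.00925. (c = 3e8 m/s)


v = (dlambda/lambda) * c = 0.00925 * 3e8 = 2.775e+06

2.775e+06 m/s


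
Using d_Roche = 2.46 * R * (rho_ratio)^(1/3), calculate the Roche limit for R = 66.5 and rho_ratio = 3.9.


d_Roche = 2.46 * 66.5 * 3.9^(1/3) = 257.5006

257.5006


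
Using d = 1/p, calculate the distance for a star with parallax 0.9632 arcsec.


d = 1/p = 1/0.9632 = 1.0382

1.0382 pc


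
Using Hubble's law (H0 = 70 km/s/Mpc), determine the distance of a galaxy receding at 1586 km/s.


d = v / H0 = 1586 / 70 = 22.6571

22.6571 Mpc


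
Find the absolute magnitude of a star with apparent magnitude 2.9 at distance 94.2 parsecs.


M = m - 5*log10(d) + 5 = 2.9 - 5*log10(94.2) + 5 = -1.9703

-1.9703


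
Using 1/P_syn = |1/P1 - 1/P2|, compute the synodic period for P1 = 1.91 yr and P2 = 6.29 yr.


1/P_syn = |1/P1 - 1/P2| = |1/1.91 - 1/6.29| => P_syn = 2.7429

2.7429 years


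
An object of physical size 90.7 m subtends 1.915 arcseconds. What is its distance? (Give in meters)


D = size / theta_rad, theta_rad = 1.915 * pi/(180*3600) = 9.284e-06, D = 9.769e+06

9.769e+06 m


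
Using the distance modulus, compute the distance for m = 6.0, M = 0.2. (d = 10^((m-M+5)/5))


d = 10^((m - M + 5)/5) = 10^((6.0 - 0.2 + 5)/5) = 144.544

144.544 pc


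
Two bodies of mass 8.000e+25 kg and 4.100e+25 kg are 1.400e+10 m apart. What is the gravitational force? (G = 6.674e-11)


F = G*m1*m2/r^2 = 6.674e-11 * 8.000e+25 * 4.100e+25 / (1.400e+10)^2 = 6.674e-11 * 3.280e+51 / 1.960e+20 = 1.117e+21

1.117e+21 N


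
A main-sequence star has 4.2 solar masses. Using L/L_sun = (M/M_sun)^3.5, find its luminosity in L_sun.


L/L_sun = (M/M_sun)^3.5 = 4.2^3.5 = 151.8352

151.8352 L_sun


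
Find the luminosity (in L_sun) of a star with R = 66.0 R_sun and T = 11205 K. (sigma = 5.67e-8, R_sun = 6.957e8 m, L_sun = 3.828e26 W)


R = 66.0 * 6.957e8 m = 4.59162e+10 m. L = 4*pi*R^2*sigma*T^4 = 4*pi*(4.59162e+10)^2 * 5.67e-8 * 11205^4 = 2.367948453e+31 W. L/L_sun = 2.367948453e+31 / 3.828e26 = 61858.6325

61858.6325 L_sun


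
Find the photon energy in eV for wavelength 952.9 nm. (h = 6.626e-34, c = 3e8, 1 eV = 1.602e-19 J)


E = hc/lambda = 6.626e-34 * 3e8 / 9.529e-07 = 2.086e-19 J = 1.3022 eV

1.3022 eV


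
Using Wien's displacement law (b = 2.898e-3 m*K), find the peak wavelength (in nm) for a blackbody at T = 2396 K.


lam_max = b / T = 2.898e-3 / 2396 = 1.210e-06 m = 1209.5159 nm

1209.5159 nm


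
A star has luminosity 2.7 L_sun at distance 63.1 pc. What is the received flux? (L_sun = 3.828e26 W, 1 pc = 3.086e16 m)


F = L / (4*pi*d^2) = 1.034e+27 / (4*pi*(1.947e+18)^2) = 2.169e-11

2.169e-11 W/m^2


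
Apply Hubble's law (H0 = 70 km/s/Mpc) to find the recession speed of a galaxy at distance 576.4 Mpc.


v = H0 * d = 70 * 576.4 = 40348.0

40348.0 km/s


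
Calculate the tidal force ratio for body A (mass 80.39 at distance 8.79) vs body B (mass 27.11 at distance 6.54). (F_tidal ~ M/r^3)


Ratio = (M1/r1^3) / (M2/r2^3) = (80.39/8.79^3) / (27.11/6.54^3) = 1.2213

1.2213


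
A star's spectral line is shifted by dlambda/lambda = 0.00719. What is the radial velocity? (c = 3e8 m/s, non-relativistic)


v = (dlambda/lambda) * c = 0.00719 * 3e8 = 2.157e+06

2.157e+06 m/s


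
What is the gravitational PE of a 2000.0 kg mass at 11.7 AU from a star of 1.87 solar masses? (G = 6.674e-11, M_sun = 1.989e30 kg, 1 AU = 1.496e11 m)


M = 1.87 * 1.989e30 kg = 3.71943e+30 kg; r = 11.7 AU * 1.496e11 m/AU = 1.75032e+12 m. U = -GM*m/r = -(6.674e-11 * 3.71943e+30 * 2000.0) / 1.75032e+12 = -2.836e+11

-2.836e+11 J


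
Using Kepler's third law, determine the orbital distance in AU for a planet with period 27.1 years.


a = P^(2/3) = 27.1^(2/3) = 9.0222

9.0222 AU


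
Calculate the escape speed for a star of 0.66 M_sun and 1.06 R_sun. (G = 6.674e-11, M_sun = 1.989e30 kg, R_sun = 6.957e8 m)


M = 0.66 * 1.989e30 kg = 1.31274e+30 kg; R = 1.06 * 6.957e8 m = 7.37442e+08 m. v_esc = sqrt(2GM/R) = sqrt(2 * 6.674e-11 * 1.31274e+30 / 7.37442e+08) = 487453.8715

487453.8715 m/s


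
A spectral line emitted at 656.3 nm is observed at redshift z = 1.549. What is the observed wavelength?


lam_obs = lam_emit * (1 + z) = 656.3 * (1 + 1.549) = 1672.9087

1672.9087 nm


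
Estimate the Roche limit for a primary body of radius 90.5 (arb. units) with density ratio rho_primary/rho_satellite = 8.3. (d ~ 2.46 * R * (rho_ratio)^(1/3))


d_Roche = 2.46 * 90.5 * 8.3^(1/3) = 450.7576

450.7576


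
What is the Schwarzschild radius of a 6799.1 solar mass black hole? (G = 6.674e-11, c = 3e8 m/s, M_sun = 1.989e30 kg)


M = 6799.1 * 1.989e30 kg = 1.35234099e+34 kg. rs = 2GM/c^2 = 2 * 6.674e-11 * 1.35234099e+34 / (3e8)^2 = 2.006e+07

2.006e+07 m


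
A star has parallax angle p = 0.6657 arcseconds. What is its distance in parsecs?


d = 1/p = 1/0.6657 = 1.5022

1.5022 pc


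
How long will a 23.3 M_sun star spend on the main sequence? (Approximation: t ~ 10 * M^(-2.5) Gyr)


t = 10 * M^(-2.5) = 10 * 23.3^(-2.5) = 0.0038

0.0038 Gyr


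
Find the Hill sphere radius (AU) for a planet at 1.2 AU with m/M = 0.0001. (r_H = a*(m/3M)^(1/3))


r_H = a * (m/3M)^(1/3) = 1.2 * (0.0001/3)^(1/3) = 0.0386

0.0386 AU


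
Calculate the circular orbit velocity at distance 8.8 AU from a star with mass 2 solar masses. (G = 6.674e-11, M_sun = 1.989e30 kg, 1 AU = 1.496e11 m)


v = sqrt(GM/r) = sqrt(6.674e-11 * 3.978e+30 / 1.316e+12) = 14200.9814

14200.9814 m/s


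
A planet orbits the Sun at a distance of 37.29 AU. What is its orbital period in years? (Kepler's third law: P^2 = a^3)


P = a^(3/2) = 37.29^1.5 = 227.7134

227.7134 years


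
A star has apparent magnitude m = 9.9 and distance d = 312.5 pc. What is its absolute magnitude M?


M = m - 5*log10(d) + 5 = 9.9 - 5*log10(312.5) + 5 = 2.4257

2.4257


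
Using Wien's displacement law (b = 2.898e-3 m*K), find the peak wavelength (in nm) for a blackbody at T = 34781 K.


lam_max = b / T = 2.898e-3 / 34781 = 8.332e-08 m = 83.3214 nm

83.3214 nm


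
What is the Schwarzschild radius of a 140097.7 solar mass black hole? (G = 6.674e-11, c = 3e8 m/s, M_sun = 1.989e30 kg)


M = 140097.7 * 1.989e30 kg = 2.786543253e+35 kg. rs = 2GM/c^2 = 2 * 6.674e-11 * 2.786543253e+35 / (3e8)^2 = 4.133e+08

4.133e+08 m


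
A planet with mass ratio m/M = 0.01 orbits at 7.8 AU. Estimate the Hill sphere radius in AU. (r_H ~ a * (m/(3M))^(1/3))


r_H = a * (m/3M)^(1/3) = 7.8 * (0.01/3)^(1/3) = 1.1652

1.1652 AU


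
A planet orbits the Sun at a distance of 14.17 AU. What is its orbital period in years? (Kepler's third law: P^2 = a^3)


P = a^(3/2) = 14.17^1.5 = 53.3402

53.3402 years


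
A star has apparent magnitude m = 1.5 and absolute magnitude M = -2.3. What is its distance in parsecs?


d = 10^((m - M + 5)/5) = 10^((1.5 - -2.3 + 5)/5) = 57.544

57.544 pc


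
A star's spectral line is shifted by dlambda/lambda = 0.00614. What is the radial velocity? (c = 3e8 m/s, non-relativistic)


v = (dlambda/lambda) * c = 0.00614 * 3e8 = 1.842e+06

1.842e+06 m/s


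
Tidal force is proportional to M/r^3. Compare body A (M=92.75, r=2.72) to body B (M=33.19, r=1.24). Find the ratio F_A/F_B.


Ratio = (M1/r1^3) / (M2/r2^3) = (92.75/2.72^3) / (33.19/1.24^3) = 0.2648

0.2648


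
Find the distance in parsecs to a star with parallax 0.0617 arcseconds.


d = 1/p = 1/0.0617 = 16.2075

16.2075 pc


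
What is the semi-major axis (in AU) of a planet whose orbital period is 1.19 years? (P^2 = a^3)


a = P^(2/3) = 1.19^(2/3) = 1.123

1.123 AU


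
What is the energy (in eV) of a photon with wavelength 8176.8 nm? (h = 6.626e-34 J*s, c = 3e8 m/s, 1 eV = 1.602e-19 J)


E = hc/lambda = 6.626e-34 * 3e8 / 8.177e-06 = 2.431e-20 J = 0.1517 eV

0.1517 eV


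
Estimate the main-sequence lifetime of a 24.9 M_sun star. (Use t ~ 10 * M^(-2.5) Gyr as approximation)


t = 10 * M^(-2.5) = 10 * 24.9^(-2.5) = 0.0032

0.0032 Gyr


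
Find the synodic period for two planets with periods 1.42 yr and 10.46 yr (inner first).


1/P_syn = |1/P1 - 1/P2| = |1/1.42 - 1/10.46| => P_syn = 1.6431

1.6431 years


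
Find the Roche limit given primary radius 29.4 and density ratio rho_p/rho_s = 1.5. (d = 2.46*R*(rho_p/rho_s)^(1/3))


d_Roche = 2.46 * 29.4 * 1.5^(1/3) = 82.7903

82.7903


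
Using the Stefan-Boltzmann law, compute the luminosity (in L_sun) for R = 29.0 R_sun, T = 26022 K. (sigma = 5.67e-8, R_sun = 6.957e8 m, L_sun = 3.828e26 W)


R = 29.0 * 6.957e8 m = 2.01753e+10 m. L = 4*pi*R^2*sigma*T^4 = 4*pi*(2.01753e+10)^2 * 5.67e-8 * 26022^4 = 1.329828437e+32 W. L/L_sun = 1.329828437e+32 / 3.828e26 = 347395.0984

347395.0984 L_sun


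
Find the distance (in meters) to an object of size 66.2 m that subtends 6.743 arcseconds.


D = size / theta_rad, theta_rad = 6.743 * pi/(180*3600) = 3.269e-05, D = 2.025e+06

2.025e+06 m


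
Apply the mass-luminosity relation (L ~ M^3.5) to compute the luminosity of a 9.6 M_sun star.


L/L_sun = (M/M_sun)^3.5 = 9.6^3.5 = 2741.2542

2741.2542 L_sun


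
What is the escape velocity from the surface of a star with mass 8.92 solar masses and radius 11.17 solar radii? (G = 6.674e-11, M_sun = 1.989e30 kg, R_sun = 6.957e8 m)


M = 8.92 * 1.989e30 kg = 1.774188e+31 kg; R = 11.17 * 6.957e8 m = 7.770969e+09 m. v_esc = sqrt(2GM/R) = sqrt(2 * 6.674e-11 * 1.774188e+31 / 7.770969e+09) = 552039.7233

552039.7233 m/s


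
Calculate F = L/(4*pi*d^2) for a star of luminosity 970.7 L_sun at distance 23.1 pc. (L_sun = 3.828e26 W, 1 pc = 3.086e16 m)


F = L / (4*pi*d^2) = 3.716e+29 / (4*pi*(7.129e+17)^2) = 5.819e-08

5.819e-08 W/m^2


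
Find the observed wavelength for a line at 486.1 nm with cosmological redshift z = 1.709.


lam_obs = lam_emit * (1 + z) = 486.1 * (1 + 1.709) = 1316.8449

1316.8449 nm


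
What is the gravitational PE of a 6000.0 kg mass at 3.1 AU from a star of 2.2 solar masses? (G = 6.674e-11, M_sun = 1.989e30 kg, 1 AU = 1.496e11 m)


M = 2.2 * 1.989e30 kg = 4.3758e+30 kg; r = 3.1 AU * 1.496e11 m/AU = 4.6376e+11 m. U = -GM*m/r = -(6.674e-11 * 4.3758e+30 * 6000.0) / 4.6376e+11 = -3.778e+12

-3.778e+12 J


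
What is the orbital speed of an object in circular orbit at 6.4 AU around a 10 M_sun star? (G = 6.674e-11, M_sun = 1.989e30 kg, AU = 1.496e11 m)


v = sqrt(GM/r) = sqrt(6.674e-11 * 1.989e+31 / 9.574e+11) = 37235.2873

37235.2873 m/s


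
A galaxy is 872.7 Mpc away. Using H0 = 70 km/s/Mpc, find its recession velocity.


v = H0 * d = 70 * 872.7 = 61089.0

61089.0 km/s


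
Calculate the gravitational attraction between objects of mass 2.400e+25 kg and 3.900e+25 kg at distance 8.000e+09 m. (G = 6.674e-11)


F = G*m1*m2/r^2 = 6.674e-11 * 2.400e+25 * 3.900e+25 / (8.000e+09)^2 = 6.674e-11 * 9.360e+50 / 6.400e+19 = 9.761e+20

9.761e+20 N


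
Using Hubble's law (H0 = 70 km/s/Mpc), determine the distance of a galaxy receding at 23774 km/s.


d = v / H0 = 23774 / 70 = 339.6286

339.6286 Mpc


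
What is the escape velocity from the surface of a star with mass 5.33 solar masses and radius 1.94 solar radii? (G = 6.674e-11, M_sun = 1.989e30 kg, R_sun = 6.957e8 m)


M = 5.33 * 1.989e30 kg = 1.060137e+31 kg; R = 1.94 * 6.957e8 m = 1.349658e+09 m. v_esc = sqrt(2GM/R) = sqrt(2 * 6.674e-11 * 1.060137e+31 / 1.349658e+09) = 1.024e+06

1.024e+06 m/s


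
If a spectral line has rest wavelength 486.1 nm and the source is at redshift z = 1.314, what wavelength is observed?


lam_obs = lam_emit * (1 + z) = 486.1 * (1 + 1.314) = 1124.8354

1124.8354 nm


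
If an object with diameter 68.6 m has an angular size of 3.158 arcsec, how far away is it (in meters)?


D = size / theta_rad, theta_rad = 3.158 * pi/(180*3600) = 1.531e-05, D = 4.481e+06

4.481e+06 m


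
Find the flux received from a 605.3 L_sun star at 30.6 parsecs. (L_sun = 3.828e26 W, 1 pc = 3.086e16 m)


F = L / (4*pi*d^2) = 2.317e+29 / (4*pi*(9.443e+17)^2) = 2.068e-08

2.068e-08 W/m^2


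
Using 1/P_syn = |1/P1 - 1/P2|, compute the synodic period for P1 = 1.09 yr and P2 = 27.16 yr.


1/P_syn = |1/P1 - 1/P2| = |1/1.09 - 1/27.16| => P_syn = 1.1356

1.1356 years


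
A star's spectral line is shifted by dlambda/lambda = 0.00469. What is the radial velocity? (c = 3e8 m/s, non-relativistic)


v = (dlambda/lambda) * c = 0.00469 * 3e8 = 1.407e+06

1.407e+06 m/s


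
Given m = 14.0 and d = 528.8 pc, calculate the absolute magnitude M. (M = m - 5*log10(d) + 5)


M = m - 5*log10(d) + 5 = 14.0 - 5*log10(528.8) + 5 = 5.3835

5.3835


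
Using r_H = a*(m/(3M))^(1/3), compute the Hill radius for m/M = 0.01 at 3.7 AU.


r_H = a * (m/3M)^(1/3) = 3.7 * (0.01/3)^(1/3) = 0.5527

0.5527 AU


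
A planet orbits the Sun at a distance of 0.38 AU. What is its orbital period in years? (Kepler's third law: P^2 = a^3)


P = a^(3/2) = 0.38^1.5 = 0.2342

0.2342 years


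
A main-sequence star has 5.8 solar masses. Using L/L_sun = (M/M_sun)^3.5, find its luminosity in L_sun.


L/L_sun = (M/M_sun)^3.5 = 5.8^3.5 = 469.8919

469.8919 L_sun


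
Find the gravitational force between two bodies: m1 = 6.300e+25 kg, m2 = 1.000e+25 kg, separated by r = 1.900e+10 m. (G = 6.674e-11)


F = G*m1*m2/r^2 = 6.674e-11 * 6.300e+25 * 1.000e+25 / (1.900e+10)^2 = 6.674e-11 * 6.300e+50 / 3.610e+20 = 1.165e+20

1.165e+20 N


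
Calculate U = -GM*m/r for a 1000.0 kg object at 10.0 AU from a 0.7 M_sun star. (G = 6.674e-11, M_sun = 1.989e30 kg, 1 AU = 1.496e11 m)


M = 0.7 * 1.989e30 kg = 1.3923e+30 kg; r = 10.0 AU * 1.496e11 m/AU = 1.496e+12 m. U = -GM*m/r = -(6.674e-11 * 1.3923e+30 * 1000.0) / 1.496e+12 = -6.211e+10

-6.211e+10 J


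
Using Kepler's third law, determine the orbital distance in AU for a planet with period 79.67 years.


a = P^(2/3) = 79.67^(2/3) = 18.5153

18.5153 AU


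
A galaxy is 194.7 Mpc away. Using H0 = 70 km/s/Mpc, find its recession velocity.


v = H0 * d = 70 * 194.7 = 13629.0

13629.0 km/s


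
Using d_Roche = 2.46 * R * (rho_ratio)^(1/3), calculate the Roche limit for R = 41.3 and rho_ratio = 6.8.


d_Roche = 2.46 * 41.3 * 6.8^(1/3) = 192.4811

192.4811


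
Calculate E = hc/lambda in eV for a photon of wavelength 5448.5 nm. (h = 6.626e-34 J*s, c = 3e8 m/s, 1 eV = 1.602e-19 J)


E = hc/lambda = 6.626e-34 * 3e8 / 5.449e-06 = 3.648e-20 J = 0.2277 eV

0.2277 eV


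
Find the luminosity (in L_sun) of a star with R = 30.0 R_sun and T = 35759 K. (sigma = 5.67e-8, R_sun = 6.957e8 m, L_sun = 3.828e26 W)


R = 30.0 * 6.957e8 m = 2.0871e+10 m. L = 4*pi*R^2*sigma*T^4 = 4*pi*(2.0871e+10)^2 * 5.67e-8 * 35759^4 = 5.074823007e+32 W. L/L_sun = 5.074823007e+32 / 3.828e26 = 1.326e+06

1.326e+06 L_sun


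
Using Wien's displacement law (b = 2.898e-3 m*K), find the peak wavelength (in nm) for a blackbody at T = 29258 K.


lam_max = b / T = 2.898e-3 / 29258 = 9.905e-08 m = 99.0498 nm

99.0498 nm


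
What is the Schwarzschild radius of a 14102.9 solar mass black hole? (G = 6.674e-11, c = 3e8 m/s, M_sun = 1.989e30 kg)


M = 14102.9 * 1.989e30 kg = 2.80506681e+34 kg. rs = 2GM/c^2 = 2 * 6.674e-11 * 2.80506681e+34 / (3e8)^2 = 4.160e+07

4.160e+07 m


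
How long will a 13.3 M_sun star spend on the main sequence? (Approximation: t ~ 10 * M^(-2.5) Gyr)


t = 10 * M^(-2.5) = 10 * 13.3^(-2.5) = 0.0155

0.0155 Gyr


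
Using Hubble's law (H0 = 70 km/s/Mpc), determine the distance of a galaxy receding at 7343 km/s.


d = v / H0 = 7343 / 70 = 104.9

104.9 Mpc


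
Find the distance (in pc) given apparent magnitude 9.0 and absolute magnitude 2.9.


d = 10^((m - M + 5)/5) = 10^((9.0 - 2.9 + 5)/5) = 165.9587

165.9587 pc


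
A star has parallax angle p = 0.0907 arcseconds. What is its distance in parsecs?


d = 1/p = 1/0.0907 = 11.0254

11.0254 pc


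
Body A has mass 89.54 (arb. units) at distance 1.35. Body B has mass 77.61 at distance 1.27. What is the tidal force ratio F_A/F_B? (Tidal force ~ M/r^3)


Ratio = (M1/r1^3) / (M2/r2^3) = (89.54/1.35^3) / (77.61/1.27^3) = 0.9605

0.9605


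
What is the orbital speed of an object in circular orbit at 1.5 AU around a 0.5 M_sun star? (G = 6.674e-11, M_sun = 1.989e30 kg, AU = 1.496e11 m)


v = sqrt(GM/r) = sqrt(6.674e-11 * 9.945e+29 / 2.244e+11) = 17198.2425

17198.2425 m/s


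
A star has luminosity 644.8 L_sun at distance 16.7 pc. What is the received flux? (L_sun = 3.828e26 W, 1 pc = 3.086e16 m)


F = L / (4*pi*d^2) = 2.468e+29 / (4*pi*(5.154e+17)^2) = 7.395e-08

7.395e-08 W/m^2


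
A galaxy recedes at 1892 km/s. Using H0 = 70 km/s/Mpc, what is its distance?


d = v / H0 = 1892 / 70 = 27.0286

27.0286 Mpc


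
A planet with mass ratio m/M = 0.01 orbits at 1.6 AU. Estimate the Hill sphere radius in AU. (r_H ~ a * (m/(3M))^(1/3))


r_H = a * (m/3M)^(1/3) = 1.6 * (0.01/3)^(1/3) = 0.239

0.239 AU


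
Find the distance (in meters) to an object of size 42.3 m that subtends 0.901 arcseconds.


D = size / theta_rad, theta_rad = 0.901 * pi/(180*3600) = 4.368e-06, D = 9.684e+06

9.684e+06 m


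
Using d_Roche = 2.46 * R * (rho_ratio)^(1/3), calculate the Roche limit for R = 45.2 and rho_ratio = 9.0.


d_Roche = 2.46 * 45.2 * 9.0^(1/3) = 231.2887

231.2887


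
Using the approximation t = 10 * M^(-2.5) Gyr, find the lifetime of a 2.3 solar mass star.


t = 10 * M^(-2.5) = 10 * 2.3^(-2.5) = 1.2465

1.2465 Gyr


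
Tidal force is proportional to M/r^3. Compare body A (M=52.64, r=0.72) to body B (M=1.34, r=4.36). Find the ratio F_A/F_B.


Ratio = (M1/r1^3) / (M2/r2^3) = (52.64/0.72^3) / (1.34/4.36^3) = 8723.1444

8723.1444


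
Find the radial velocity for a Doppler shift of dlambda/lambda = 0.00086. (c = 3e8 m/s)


v = (dlambda/lambda) * c = 0.00086 * 3e8 = 258000.0

258000.0 m/s


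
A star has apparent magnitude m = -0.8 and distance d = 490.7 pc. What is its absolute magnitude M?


M = m - 5*log10(d) + 5 = -0.8 - 5*log10(490.7) + 5 = -9.2541

-9.2541


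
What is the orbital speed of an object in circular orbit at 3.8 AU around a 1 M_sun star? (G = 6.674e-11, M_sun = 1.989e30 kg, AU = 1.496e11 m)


v = sqrt(GM/r) = sqrt(6.674e-11 * 1.989e+30 / 5.685e+11) = 15281.0395

15281.0395 m/s


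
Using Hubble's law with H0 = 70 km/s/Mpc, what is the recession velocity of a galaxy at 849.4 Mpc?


v = H0 * d = 70 * 849.4 = 59458.0

59458.0 km/s


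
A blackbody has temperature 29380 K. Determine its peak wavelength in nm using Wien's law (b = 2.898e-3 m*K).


lam_max = b / T = 2.898e-3 / 29380 = 9.864e-08 m = 98.6385 nm

98.6385 nm


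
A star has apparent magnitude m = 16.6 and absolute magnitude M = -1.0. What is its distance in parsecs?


d = 10^((m - M + 5)/5) = 10^((16.6 - -1.0 + 5)/5) = 33113.1121

33113.1121 pc


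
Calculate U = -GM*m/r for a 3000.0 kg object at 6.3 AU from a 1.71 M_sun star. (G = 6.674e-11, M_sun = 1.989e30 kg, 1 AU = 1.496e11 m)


M = 1.71 * 1.989e30 kg = 3.40119e+30 kg; r = 6.3 AU * 1.496e11 m/AU = 9.4248e+11 m. U = -GM*m/r = -(6.674e-11 * 3.40119e+30 * 3000.0) / 9.4248e+11 = -7.225e+11

-7.225e+11 J


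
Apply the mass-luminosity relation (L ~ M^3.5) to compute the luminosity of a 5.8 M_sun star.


L/L_sun = (M/M_sun)^3.5 = 5.8^3.5 = 469.8919

469.8919 L_sun


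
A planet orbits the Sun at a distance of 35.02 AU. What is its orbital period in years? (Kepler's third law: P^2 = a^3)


P = a^(3/2) = 35.02^1.5 = 207.2403

207.2403 years


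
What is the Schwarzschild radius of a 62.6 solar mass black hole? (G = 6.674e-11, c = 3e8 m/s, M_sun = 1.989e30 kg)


M = 62.6 * 1.989e30 kg = 1.245114e+32 kg. rs = 2GM/c^2 = 2 * 6.674e-11 * 1.245114e+32 / (3e8)^2 = 184664.2408

184664.2408 m


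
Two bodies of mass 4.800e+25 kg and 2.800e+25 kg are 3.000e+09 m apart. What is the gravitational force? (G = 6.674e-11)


F = G*m1*m2/r^2 = 6.674e-11 * 4.800e+25 * 2.800e+25 / (3.000e+09)^2 = 6.674e-11 * 1.344e+51 / 9.000e+18 = 9.967e+21

9.967e+21 N


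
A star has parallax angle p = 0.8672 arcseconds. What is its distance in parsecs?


d = 1/p = 1/0.8672 = 1.1531

1.1531 pc


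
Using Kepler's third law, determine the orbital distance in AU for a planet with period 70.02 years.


a = P^(2/3) = 70.02^(2/3) = 16.9882

16.9882 AU


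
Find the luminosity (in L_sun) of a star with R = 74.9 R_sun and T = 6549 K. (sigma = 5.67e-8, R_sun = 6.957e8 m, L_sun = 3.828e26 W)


R = 74.9 * 6.957e8 m = 5.210793e+10 m. L = 4*pi*R^2*sigma*T^4 = 4*pi*(5.210793e+10)^2 * 5.67e-8 * 6549^4 = 3.558774965e+30 W. L/L_sun = 3.558774965e+30 / 3.828e26 = 9296.6953

9296.6953 L_sun


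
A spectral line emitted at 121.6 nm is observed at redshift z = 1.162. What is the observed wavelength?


lam_obs = lam_emit * (1 + z) = 121.6 * (1 + 1.162) = 262.8992

262.8992 nm


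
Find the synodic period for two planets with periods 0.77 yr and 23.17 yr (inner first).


1/P_syn = |1/P1 - 1/P2| = |1/0.77 - 1/23.17| => P_syn = 0.7965

0.7965 years


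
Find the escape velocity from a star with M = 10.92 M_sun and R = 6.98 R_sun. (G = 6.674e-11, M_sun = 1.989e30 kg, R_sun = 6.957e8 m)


M = 10.92 * 1.989e30 kg = 2.171988e+31 kg; R = 6.98 * 6.957e8 m = 4.855986e+09 m. v_esc = sqrt(2GM/R) = sqrt(2 * 6.674e-11 * 2.171988e+31 / 4.855986e+09) = 772677.1989

772677.1989 m/s


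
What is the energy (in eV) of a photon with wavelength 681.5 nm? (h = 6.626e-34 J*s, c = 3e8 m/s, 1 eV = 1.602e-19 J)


E = hc/lambda = 6.626e-34 * 3e8 / 6.815e-07 = 2.917e-19 J = 1.8207 eV

1.8207 eV


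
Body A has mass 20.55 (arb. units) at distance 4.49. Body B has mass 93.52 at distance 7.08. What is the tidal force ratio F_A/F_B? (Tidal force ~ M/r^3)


Ratio = (M1/r1^3) / (M2/r2^3) = (20.55/4.49^3) / (93.52/7.08^3) = 0.8615

0.8615


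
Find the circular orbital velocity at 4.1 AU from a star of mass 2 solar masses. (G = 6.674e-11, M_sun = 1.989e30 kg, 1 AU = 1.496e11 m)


v = sqrt(GM/r) = sqrt(6.674e-11 * 3.978e+30 / 6.134e+11) = 20805.0022

20805.0022 m/s


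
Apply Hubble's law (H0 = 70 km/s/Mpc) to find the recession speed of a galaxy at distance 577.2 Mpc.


v = H0 * d = 70 * 577.2 = 40404.0

40404.0 km/s


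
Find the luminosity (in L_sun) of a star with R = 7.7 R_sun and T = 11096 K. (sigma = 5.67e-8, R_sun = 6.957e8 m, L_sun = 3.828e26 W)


R = 7.7 * 6.957e8 m = 5.35689e+09 m. L = 4*pi*R^2*sigma*T^4 = 4*pi*(5.35689e+09)^2 * 5.67e-8 * 11096^4 = 3.099446699e+29 W. L/L_sun = 3.099446699e+29 / 3.828e26 = 809.6778

809.6778 L_sun


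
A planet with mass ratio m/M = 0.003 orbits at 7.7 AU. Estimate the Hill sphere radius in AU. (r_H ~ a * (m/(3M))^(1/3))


r_H = a * (m/3M)^(1/3) = 7.7 * (0.003/3)^(1/3) = 0.77

0.77 AU


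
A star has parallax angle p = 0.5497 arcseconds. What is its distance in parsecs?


d = 1/p = 1/0.5497 = 1.8192

1.8192 pc


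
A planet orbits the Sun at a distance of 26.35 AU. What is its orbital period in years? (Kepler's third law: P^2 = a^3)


P = a^(3/2) = 26.35^1.5 = 135.2605

135.2605 years


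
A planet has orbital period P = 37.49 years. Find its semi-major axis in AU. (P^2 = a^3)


a = P^(2/3) = 37.49^(2/3) = 11.2015

11.2015 AU


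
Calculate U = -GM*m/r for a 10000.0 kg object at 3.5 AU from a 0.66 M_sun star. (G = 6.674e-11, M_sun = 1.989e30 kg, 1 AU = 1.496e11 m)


M = 0.66 * 1.989e30 kg = 1.31274e+30 kg; r = 3.5 AU * 1.496e11 m/AU = 5.236e+11 m. U = -GM*m/r = -(6.674e-11 * 1.31274e+30 * 10000.0) / 5.236e+11 = -1.673e+12

-1.673e+12 J


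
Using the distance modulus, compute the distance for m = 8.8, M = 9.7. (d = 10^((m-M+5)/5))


d = 10^((m - M + 5)/5) = 10^((8.8 - 9.7 + 5)/5) = 6.6069

6.6069 pc


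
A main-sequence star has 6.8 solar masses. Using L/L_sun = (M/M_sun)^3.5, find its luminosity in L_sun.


L/L_sun = (M/M_sun)^3.5 = 6.8^3.5 = 819.9383

819.9383 L_sun


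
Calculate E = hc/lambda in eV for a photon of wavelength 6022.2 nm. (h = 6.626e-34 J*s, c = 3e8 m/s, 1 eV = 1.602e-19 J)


E = hc/lambda = 6.626e-34 * 3e8 / 6.022e-06 = 3.301e-20 J = 0.206 eV

0.206 eV


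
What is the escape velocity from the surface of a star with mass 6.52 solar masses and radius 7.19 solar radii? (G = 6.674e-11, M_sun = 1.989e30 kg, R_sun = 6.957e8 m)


M = 6.52 * 1.989e30 kg = 1.296828e+31 kg; R = 7.19 * 6.957e8 m = 5.002083e+09 m. v_esc = sqrt(2GM/R) = sqrt(2 * 6.674e-11 * 1.296828e+31 / 5.002083e+09) = 588266.1264

588266.1264 m/s


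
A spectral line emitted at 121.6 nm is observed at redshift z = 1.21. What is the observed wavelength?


lam_obs = lam_emit * (1 + z) = 121.6 * (1 + 1.21) = 268.736

268.736 nm


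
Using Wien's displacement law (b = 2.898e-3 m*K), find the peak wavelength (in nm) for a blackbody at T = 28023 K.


lam_max = b / T = 2.898e-3 / 28023 = 1.034e-07 m = 103.4151 nm

103.4151 nm


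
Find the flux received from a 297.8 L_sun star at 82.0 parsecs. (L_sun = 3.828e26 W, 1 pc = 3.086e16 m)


F = L / (4*pi*d^2) = 1.140e+29 / (4*pi*(2.531e+18)^2) = 1.417e-09

1.417e-09 W/m^2


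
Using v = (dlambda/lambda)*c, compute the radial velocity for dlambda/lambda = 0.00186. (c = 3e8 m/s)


v = (dlambda/lambda) * c = 0.00186 * 3e8 = 558000.0

558000.0 m/s


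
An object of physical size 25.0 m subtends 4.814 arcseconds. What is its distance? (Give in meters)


D = size / theta_rad, theta_rad = 4.814 * pi/(180*3600) = 2.334e-05, D = 1.071e+06

1.071e+06 m


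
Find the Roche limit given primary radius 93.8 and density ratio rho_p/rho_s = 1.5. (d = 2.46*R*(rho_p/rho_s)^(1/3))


d_Roche = 2.46 * 93.8 * 1.5^(1/3) = 264.1405

264.1405


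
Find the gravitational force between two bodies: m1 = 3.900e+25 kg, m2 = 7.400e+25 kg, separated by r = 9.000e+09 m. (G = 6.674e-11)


F = G*m1*m2/r^2 = 6.674e-11 * 3.900e+25 * 7.400e+25 / (9.000e+09)^2 = 6.674e-11 * 2.886e+51 / 8.100e+19 = 2.378e+21

2.378e+21 N


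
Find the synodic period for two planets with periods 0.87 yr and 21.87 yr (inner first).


1/P_syn = |1/P1 - 1/P2| = |1/0.87 - 1/21.87| => P_syn = 0.906

0.906 years


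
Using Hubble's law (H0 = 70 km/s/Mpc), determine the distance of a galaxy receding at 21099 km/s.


d = v / H0 = 21099 / 70 = 301.4143

301.4143 Mpc


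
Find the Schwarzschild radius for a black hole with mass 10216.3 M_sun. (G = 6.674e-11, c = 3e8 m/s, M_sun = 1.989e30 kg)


M = 10216.3 * 1.989e30 kg = 2.03202207e+34 kg. rs = 2GM/c^2 = 2 * 6.674e-11 * 2.03202207e+34 / (3e8)^2 = 3.014e+07

3.014e+07 m


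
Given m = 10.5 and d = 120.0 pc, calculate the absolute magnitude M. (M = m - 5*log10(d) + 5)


M = m - 5*log10(d) + 5 = 10.5 - 5*log10(120.0) + 5 = 5.1041

5.1041


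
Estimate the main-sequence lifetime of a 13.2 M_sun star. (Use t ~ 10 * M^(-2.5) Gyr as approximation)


t = 10 * M^(-2.5) = 10 * 13.2^(-2.5) = 0.0158

0.0158 Gyr


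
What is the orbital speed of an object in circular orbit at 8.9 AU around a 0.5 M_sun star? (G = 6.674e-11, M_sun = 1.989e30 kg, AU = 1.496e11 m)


v = sqrt(GM/r) = sqrt(6.674e-11 * 9.945e+29 / 1.331e+12) = 7060.4876

7060.4876 m/s


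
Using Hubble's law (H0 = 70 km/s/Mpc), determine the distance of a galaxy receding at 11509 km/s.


d = v / H0 = 11509 / 70 = 164.4143

164.4143 Mpc


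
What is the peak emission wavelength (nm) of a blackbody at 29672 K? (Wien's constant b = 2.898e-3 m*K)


lam_max = b / T = 2.898e-3 / 29672 = 9.767e-08 m = 97.6678 nm

97.6678 nm


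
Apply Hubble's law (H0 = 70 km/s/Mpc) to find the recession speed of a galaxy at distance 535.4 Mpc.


v = H0 * d = 70 * 535.4 = 37478.0

37478.0 km/s
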